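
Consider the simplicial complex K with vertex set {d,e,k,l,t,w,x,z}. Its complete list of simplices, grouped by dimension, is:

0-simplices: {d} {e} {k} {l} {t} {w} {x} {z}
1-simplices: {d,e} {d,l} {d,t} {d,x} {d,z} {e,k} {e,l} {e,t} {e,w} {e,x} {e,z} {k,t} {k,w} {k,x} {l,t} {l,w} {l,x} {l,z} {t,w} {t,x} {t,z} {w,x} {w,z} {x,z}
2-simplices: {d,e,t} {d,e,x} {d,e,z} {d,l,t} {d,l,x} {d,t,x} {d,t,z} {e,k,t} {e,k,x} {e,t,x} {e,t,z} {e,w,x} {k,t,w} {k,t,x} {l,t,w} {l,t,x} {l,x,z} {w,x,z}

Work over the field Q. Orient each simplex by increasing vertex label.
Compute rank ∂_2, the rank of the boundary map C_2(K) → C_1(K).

rank∂_2=14

n_0=8 n_1=24 n_2=18  [Q]
∂1: piv[de,dl,dt,dx,dz,ek,ew] rk=7  ker:el,et,ex,ez,kt,kw,kx,lt,lw,lx,lz,tw,tx,tz,wx,wz,xz
∂2: piv[det,dex,dez,dlt,dlx,dtx,dtz,ekt,ekx,ewx,ktw,ltw,lxz,wxz] rk=14  ker:etx,etz,ktx,ltx
rk∂_2=14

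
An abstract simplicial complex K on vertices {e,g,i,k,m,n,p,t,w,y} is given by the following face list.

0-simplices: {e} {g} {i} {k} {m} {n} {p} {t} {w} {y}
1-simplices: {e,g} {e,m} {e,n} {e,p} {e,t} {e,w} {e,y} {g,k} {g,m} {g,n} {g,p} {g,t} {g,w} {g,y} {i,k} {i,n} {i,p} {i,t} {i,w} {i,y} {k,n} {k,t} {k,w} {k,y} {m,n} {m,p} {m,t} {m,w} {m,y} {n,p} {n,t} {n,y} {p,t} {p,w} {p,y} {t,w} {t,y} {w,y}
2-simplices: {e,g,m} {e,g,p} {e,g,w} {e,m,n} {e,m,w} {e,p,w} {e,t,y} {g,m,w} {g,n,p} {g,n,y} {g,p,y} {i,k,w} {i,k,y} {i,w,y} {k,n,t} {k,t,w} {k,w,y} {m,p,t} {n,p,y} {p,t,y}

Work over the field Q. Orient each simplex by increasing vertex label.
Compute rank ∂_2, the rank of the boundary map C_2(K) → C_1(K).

n_0=10 n_1=38 n_2=20  [Q]
∂1: piv[eg,em,en,ep,et,ew,ey,gk,ik] rk=9  ker:gm,gn,gp,gt,gw,gy,in,ip,it,iw,iy,kn,kt,kw,ky,mn,mp,mt,mw,my,np,nt,ny,pt,pw,py,tw,ty,wy
∂2: piv[egm,egp,egw,emn,emw,epw,ety,gnp,gny,gpy,ikw,iky,iwy,knt,ktw,mpt,pty] rk=17  ker:gmw,kwy,npy
rk∂_2=17

rank∂_2=17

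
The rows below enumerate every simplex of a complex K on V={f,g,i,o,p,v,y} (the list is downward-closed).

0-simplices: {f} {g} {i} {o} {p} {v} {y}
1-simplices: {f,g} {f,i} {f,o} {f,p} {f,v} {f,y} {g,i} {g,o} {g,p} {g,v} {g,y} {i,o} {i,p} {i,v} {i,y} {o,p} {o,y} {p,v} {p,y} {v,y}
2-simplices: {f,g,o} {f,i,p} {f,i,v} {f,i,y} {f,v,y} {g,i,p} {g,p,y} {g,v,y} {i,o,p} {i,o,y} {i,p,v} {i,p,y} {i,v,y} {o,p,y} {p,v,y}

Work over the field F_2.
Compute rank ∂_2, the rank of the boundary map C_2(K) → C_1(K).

rank∂_2=12

n_0=7 n_1=20 n_2=15  [Z2]
∂1: piv[fg,fi,fo,fp,fv,fy] rk=6  ker:gi,go,gp,gv,gy,io,ip,iv,iy,op,oy,pv,py,vy
∂2: piv[fgo,fip,fiv,fiy,fvy,gip,gpy,gvy,iop,ioy,ipv,ipy] rk=12  ker:ivy,opy,pvy
rk∂_2=12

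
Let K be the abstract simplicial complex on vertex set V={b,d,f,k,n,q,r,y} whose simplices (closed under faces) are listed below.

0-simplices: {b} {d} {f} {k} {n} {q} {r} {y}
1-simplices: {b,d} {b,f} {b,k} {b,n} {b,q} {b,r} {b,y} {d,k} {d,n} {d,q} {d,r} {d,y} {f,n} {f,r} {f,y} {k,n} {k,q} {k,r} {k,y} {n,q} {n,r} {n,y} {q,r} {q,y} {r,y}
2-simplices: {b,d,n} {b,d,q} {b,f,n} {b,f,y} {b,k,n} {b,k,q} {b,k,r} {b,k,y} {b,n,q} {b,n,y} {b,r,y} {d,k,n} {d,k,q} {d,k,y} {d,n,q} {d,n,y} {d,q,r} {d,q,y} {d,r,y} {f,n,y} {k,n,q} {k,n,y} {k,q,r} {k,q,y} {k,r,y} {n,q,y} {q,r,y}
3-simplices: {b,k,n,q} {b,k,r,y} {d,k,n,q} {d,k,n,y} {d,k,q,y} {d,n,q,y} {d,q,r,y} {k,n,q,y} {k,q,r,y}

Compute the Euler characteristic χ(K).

χ(K)=1

n_0=8 n_1=25 n_2=27 n_3=9
χ=+8−25+27−9=1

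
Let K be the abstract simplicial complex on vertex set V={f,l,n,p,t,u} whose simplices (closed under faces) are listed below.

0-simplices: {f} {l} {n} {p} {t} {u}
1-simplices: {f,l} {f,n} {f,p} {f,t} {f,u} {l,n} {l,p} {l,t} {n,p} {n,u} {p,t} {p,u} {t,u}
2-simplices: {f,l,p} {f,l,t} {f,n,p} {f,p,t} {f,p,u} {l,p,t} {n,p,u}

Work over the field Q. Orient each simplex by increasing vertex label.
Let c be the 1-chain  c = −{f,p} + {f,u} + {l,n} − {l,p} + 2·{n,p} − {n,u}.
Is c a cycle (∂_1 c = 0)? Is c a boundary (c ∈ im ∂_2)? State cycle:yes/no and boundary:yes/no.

cycle:yes boundary:no

n_0=6 n_1=13 n_2=7  [Q]
∂1: piv[fl,fn,fp,ft,fu] rk=5  ker:ln,lp,lt,np,nu,pt,pu,tu
∂2: piv[flp,flt,fnp,fpt,fpu,npu] rk=6  ker:lpt
∂1c = 0
c vs im∂2: residual ≠ 0 ⇒ not boundary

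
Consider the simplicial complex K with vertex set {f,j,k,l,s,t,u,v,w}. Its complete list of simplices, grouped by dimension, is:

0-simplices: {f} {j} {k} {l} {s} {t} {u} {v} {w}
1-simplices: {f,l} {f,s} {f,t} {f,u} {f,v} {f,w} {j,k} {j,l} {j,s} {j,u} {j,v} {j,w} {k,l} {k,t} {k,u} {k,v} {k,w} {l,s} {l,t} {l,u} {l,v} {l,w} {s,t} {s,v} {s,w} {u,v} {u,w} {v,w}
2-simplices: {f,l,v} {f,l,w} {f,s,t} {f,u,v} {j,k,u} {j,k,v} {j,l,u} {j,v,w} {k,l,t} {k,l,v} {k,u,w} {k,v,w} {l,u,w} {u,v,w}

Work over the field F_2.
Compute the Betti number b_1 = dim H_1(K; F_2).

n_0=9 n_1=28 n_2=14  [Z2]
∂1: piv[fl,fs,ft,fu,fv,fw,jk,jl] rk=8  ker:js,ju,jv,jw,kl,kt,ku,kv,kw,ls,lt,lu,lv,lw,st,sv,sw,uv,uw,vw
∂2: piv[flv,flw,fst,fuv,jku,jkv,jlu,jvw,klt,klv,kuw,kvw,luw,uvw] rk=14
b_1=(28−8)−14=6

b_1=6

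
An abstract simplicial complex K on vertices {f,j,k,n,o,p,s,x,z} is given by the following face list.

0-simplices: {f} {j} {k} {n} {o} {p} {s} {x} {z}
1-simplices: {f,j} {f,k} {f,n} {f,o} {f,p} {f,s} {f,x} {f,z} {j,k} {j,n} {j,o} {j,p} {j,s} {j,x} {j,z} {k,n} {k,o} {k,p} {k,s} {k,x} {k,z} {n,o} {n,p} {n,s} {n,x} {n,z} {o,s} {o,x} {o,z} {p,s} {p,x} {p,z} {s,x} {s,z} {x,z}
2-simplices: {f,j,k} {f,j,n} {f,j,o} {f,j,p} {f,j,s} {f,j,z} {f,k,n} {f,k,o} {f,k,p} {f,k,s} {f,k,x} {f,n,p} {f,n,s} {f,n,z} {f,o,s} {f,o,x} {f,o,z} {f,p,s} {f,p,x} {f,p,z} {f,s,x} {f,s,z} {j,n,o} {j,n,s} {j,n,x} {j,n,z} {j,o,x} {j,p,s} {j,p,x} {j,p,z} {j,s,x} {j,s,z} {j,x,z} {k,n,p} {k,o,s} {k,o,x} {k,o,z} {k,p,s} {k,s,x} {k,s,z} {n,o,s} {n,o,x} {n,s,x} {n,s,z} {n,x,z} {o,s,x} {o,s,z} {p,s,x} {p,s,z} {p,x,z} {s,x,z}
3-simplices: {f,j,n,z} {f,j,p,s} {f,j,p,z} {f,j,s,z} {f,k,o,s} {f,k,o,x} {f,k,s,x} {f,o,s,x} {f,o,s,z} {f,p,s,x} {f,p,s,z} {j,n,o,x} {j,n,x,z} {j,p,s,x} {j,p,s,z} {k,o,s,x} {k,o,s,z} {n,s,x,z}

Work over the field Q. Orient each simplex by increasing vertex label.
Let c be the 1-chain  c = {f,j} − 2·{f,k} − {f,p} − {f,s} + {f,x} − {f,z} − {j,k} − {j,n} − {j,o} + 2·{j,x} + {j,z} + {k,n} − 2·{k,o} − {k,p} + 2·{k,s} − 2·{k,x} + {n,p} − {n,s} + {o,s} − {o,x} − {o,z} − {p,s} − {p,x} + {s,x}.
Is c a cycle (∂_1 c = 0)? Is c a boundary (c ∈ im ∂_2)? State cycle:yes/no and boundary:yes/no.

n_0=9 n_1=35 n_2=51 n_3=18  [Q]
∂1: piv[fj,fk,fn,fo,fp,fs,fx,fz] rk=8  ker:jk,jn,jo,jp,js,jx,jz,kn,ko,kp,ks,kx,kz,no,np,ns,nx,nz,os,ox,oz,ps,px,pz,sx,sz,xz
∂2: piv[fjk,fjn,fjo,fjp,fjs,fjz,fkn,fko,fkp,fks,fkx,fnp,fns,fnz,fos,fox,foz,fps,fpx,fpz,fsx,fsz,jno,jnx,jox,jxz,koz] rk=27  ker:jns,jnz,jps,jpx,jpz,jsx,jsz,knp,kos,kox,kps,ksx,ksz,nos,nox,nsx,nsz,nxz,osx,osz,psx,psz,pxz,sxz
∂3: piv[fjnz,fjps,fjpz,fjsz,fkos,fkox,fksx,fosx,fosz,fpsx,fpsz,jnox,jnxz,jpsx,kosz,nsxz] rk=16  ker:jpsz,kosx
∂1c = 3·{f} + {j} − {k} − 2·{o} + {p} − {s} − {z}

cycle:no boundary:no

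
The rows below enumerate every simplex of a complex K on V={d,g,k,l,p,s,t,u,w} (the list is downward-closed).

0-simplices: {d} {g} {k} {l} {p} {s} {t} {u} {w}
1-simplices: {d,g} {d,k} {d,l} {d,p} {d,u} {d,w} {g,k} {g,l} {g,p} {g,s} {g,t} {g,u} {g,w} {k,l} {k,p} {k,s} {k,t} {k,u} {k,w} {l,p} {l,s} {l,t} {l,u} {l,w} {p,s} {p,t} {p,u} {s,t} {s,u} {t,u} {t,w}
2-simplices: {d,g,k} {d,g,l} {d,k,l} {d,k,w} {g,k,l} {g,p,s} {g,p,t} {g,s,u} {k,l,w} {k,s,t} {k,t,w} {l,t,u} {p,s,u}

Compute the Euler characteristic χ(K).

n_0=9 n_1=31 n_2=13
χ=+9−31+13=-9

χ(K)=-9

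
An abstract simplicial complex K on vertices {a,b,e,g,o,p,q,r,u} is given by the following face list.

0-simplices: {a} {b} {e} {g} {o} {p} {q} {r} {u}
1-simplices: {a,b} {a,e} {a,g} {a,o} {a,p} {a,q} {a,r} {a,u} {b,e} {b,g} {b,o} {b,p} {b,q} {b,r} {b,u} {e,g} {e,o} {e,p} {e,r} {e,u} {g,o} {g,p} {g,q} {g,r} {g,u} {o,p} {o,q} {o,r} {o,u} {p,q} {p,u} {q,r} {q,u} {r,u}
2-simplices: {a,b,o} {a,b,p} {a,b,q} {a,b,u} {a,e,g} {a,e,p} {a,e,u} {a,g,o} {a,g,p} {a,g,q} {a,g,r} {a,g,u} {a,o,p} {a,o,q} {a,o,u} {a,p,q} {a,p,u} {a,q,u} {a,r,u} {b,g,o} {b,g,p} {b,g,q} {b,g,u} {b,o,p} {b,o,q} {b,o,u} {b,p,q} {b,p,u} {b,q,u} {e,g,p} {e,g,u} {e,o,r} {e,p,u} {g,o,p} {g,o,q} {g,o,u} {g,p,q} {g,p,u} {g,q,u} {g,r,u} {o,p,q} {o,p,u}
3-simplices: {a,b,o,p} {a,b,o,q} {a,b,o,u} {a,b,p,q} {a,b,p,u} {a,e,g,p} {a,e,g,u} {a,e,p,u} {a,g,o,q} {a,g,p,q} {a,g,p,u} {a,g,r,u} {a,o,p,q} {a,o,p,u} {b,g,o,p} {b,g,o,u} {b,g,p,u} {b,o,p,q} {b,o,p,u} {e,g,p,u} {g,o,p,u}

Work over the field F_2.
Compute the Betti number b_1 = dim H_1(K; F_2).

n_0=9 n_1=34 n_2=42 n_3=21  [Z2]
∂1: piv[ab,ae,ag,ao,ap,aq,ar,au] rk=8  ker:be,bg,bo,bp,bq,br,bu,eg,eo,ep,er,eu,go,gp,gq,gr,gu,op,oq,or,ou,pq,pu,qr,qu,ru
∂2: piv[abo,abp,abq,abu,aeg,aep,aeu,ago,agp,agq,agr,agu,aop,aoq,aou,apq,apu,aqu,aru,bgo,eor] rk=21  ker:bgp,bgq,bgu,bop,boq,bou,bpq,bpu,bqu,egp,egu,epu,gop,goq,gou,gpq,gpu,gqu,gru,opq,opu
∂3: piv[abop,aboq,abou,abpq,abpu,aegp,aegu,aepu,agoq,agpq,agpu,agru,aopq,aopu,bgop,bgou,bgpu] rk=17  ker:bopq,bopu,egpu,gopu
b_1=(34−8)−21=5

b_1=5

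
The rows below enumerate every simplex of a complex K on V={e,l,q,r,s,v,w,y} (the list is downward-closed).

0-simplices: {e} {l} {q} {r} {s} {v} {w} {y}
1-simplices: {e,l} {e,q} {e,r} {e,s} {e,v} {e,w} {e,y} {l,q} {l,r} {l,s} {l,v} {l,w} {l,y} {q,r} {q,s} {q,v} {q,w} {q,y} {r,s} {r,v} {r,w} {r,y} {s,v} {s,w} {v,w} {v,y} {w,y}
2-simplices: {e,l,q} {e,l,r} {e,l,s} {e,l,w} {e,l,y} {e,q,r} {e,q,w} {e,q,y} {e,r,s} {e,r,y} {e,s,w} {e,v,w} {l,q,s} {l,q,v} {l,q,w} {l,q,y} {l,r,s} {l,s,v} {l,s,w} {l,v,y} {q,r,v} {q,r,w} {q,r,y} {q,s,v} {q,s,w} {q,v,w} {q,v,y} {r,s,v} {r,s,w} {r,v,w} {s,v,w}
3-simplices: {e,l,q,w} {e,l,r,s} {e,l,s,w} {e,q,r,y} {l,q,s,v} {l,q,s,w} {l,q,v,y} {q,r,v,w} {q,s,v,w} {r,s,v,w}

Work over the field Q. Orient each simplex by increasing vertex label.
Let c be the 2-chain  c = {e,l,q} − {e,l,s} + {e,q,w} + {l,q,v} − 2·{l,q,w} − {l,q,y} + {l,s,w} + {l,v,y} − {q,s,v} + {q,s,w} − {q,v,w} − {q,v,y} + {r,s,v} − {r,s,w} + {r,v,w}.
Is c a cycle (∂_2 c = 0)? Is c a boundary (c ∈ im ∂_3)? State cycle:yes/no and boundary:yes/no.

n_0=8 n_1=27 n_2=31 n_3=10  [Q]
∂1: piv[el,eq,er,es,ev,ew,ey] rk=7  ker:lq,lr,ls,lv,lw,ly,qr,qs,qv,qw,qy,rs,rv,rw,ry,sv,sw,vw,vy,wy
∂2: piv[elq,elr,els,elw,ely,eqr,eqw,eqy,ers,ery,esw,evw,lqs,lqv,lsv,lvy,qrv,qrw,qvw] rk=19  ker:lqw,lqy,lrs,lsw,qry,qsv,qsw,qvy,rsv,rsw,rvw,svw
∂3: piv[elqw,elrs,elsw,eqry,lqsv,lqsw,lqvy,qrvw,qsvw,rsvw] rk=10
∂2c = {e,s} − {e,w} − {l,q} + {l,w} − {q,w} + {s,w}

cycle:no boundary:no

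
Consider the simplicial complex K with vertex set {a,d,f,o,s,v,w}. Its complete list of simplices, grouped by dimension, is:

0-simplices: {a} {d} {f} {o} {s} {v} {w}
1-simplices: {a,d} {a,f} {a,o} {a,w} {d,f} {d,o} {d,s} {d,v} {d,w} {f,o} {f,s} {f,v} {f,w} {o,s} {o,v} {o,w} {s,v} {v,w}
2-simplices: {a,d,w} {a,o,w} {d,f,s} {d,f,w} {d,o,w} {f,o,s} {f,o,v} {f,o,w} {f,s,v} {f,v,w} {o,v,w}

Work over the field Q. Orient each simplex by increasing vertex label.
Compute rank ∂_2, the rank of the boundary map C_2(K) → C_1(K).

n_0=7 n_1=18 n_2=11  [Q]
∂1: piv[ad,af,ao,aw,ds,dv] rk=6  ker:df,do,dw,fo,fs,fv,fw,os,ov,ow,sv,vw
∂2: piv[adw,aow,dfs,dfw,dow,fos,fov,fow,fsv,fvw] rk=10  ker:ovw
rk∂_2=10

rank∂_2=10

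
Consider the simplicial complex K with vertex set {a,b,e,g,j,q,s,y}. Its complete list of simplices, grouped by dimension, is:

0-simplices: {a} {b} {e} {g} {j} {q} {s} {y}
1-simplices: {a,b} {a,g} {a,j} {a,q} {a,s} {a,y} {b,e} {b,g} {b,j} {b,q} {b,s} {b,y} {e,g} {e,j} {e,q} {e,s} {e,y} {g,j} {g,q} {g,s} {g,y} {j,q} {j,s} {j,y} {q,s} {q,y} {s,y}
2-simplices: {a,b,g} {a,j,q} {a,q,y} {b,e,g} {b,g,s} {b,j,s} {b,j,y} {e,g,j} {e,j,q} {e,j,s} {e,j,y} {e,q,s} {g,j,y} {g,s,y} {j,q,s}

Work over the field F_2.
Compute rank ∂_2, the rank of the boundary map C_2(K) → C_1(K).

rank∂_2=14

n_0=8 n_1=27 n_2=15  [Z2]
∂1: piv[ab,ag,aj,aq,as,ay,be] rk=7  ker:bg,bj,bq,bs,by,eg,ej,eq,es,ey,gj,gq,gs,gy,jq,js,jy,qs,qy,sy
∂2: piv[abg,ajq,aqy,beg,bgs,bjs,bjy,egj,ejq,ejs,ejy,eqs,gjy,gsy] rk=14  ker:jqs
rk∂_2=14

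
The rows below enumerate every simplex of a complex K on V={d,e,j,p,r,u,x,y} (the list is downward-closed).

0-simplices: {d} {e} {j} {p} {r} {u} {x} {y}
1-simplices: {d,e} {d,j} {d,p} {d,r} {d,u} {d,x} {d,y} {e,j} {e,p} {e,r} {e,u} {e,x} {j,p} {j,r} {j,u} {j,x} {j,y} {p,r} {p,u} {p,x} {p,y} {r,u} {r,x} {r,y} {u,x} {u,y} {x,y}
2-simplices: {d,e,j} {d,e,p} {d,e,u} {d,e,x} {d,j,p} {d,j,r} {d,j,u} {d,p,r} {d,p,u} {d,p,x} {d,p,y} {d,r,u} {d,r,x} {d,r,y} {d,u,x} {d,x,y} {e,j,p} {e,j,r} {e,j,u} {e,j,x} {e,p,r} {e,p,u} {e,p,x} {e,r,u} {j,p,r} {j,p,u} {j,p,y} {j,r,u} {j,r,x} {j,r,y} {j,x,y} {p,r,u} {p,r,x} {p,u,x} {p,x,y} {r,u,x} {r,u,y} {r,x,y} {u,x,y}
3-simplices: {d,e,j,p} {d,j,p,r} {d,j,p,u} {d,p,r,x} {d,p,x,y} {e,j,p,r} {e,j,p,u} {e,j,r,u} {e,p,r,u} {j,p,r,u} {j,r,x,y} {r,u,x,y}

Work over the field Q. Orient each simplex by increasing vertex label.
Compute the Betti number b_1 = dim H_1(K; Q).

b_1=0

n_0=8 n_1=27 n_2=39 n_3=12  [Q]
∂1: piv[de,dj,dp,dr,du,dx,dy] rk=7  ker:ej,ep,er,eu,ex,jp,jr,ju,jx,jy,pr,pu,px,py,ru,rx,ry,ux,uy,xy
∂2: piv[dej,dep,deu,dex,djp,djr,dju,dpr,dpu,dpx,dpy,dru,drx,dry,dux,dxy,ejr,ejx,jpy,ruy] rk=20  ker:ejp,eju,epr,epu,epx,eru,jpr,jpu,jru,jrx,jry,jxy,pru,prx,pux,pxy,rux,rxy,uxy
∂3: piv[dejp,djpr,djpu,dprx,dpxy,ejpr,ejpu,ejru,epru,jrxy,ruxy] rk=11  ker:jpru
b_1=(27−7)−20=0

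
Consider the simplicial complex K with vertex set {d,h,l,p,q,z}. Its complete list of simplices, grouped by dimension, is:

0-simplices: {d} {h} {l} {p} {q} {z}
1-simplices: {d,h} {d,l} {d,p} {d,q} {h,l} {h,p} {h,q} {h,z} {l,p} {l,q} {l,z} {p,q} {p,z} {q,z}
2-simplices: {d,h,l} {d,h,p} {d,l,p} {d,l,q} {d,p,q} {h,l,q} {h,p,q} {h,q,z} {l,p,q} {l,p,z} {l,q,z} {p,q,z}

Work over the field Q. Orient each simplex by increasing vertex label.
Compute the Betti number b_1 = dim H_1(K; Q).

b_1=0

n_0=6 n_1=14 n_2=12  [Q]
∂1: piv[dh,dl,dp,dq,hz] rk=5  ker:hl,hp,hq,lp,lq,lz,pq,pz,qz
∂2: piv[dhl,dhp,dlp,dlq,dpq,hlq,hqz,lpz,lqz] rk=9  ker:hpq,lpq,pqz
b_1=(14−5)−9=0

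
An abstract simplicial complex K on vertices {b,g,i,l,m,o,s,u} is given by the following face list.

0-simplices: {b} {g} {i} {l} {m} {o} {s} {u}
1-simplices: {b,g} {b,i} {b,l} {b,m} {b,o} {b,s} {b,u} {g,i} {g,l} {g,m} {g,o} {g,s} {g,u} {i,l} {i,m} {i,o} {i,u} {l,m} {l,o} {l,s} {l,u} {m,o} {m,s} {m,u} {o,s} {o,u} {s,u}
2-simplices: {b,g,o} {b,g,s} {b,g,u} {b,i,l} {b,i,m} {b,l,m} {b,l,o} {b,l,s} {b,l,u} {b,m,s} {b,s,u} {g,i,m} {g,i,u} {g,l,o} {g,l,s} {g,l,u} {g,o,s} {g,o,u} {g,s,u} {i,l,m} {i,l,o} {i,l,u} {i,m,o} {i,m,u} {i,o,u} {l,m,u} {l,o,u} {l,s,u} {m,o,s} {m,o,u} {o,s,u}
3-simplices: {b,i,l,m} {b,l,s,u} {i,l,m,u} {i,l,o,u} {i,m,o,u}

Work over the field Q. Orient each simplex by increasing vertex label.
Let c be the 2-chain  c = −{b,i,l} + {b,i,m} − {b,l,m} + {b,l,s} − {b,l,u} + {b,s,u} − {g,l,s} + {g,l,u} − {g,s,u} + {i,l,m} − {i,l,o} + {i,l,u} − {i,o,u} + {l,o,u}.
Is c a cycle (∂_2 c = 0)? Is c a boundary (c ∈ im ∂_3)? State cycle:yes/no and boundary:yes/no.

cycle:yes boundary:no

n_0=8 n_1=27 n_2=31 n_3=5  [Q]
∂1: piv[bg,bi,bl,bm,bo,bs,bu] rk=7  ker:gi,gl,gm,go,gs,gu,il,im,io,iu,lm,lo,ls,lu,mo,ms,mu,os,ou,su
∂2: piv[bgo,bgs,bgu,bil,bim,blm,blo,bls,blu,bms,bsu,gim,giu,glo,gos,gou,ilo,ilu,imo,imu] rk=20  ker:gls,glu,gsu,ilm,iou,lmu,lou,lsu,mos,mou,osu
∂3: piv[bilm,blsu,ilmu,ilou,imou] rk=5
∂2c = 0
c vs im∂3: residual ≠ 0 ⇒ not boundary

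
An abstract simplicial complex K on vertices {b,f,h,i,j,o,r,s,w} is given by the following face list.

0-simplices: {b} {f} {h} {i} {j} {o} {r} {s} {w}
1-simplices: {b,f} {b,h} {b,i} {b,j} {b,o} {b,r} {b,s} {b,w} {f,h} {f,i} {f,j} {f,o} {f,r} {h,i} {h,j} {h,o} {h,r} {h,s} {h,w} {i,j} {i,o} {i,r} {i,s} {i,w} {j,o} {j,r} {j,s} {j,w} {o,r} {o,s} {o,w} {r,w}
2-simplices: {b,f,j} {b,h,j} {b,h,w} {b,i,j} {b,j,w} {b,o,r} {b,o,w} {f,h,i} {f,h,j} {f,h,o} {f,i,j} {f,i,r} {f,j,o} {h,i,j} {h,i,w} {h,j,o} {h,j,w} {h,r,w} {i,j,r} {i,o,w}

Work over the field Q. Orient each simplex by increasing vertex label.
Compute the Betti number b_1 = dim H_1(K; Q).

n_0=9 n_1=32 n_2=20  [Q]
∂1: piv[bf,bh,bi,bj,bo,br,bs,bw] rk=8  ker:fh,fi,fj,fo,fr,hi,hj,ho,hr,hs,hw,ij,io,ir,is,iw,jo,jr,js,jw,or,os,ow,rw
∂2: piv[bfj,bhj,bhw,bij,bjw,bor,bow,fhi,fhj,fho,fij,fir,fjo,hiw,hrw,ijr,iow] rk=17  ker:hij,hjo,hjw
b_1=(32−8)−17=7

b_1=7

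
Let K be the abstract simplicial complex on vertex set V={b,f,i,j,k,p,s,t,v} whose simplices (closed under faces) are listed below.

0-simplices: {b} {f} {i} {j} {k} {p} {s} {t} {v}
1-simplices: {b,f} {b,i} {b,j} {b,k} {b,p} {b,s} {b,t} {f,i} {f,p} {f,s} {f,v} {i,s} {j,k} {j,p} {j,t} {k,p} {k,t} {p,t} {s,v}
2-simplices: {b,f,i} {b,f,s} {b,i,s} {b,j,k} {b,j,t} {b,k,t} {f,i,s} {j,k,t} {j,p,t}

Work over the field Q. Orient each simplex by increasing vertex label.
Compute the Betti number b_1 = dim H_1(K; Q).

b_1=4

n_0=9 n_1=19 n_2=9  [Q]
∂1: piv[bf,bi,bj,bk,bp,bs,bt,fv] rk=8  ker:fi,fp,fs,is,jk,jp,jt,kp,kt,pt,sv
∂2: piv[bfi,bfs,bis,bjk,bjt,bkt,jpt] rk=7  ker:fis,jkt
b_1=(19−8)−7=4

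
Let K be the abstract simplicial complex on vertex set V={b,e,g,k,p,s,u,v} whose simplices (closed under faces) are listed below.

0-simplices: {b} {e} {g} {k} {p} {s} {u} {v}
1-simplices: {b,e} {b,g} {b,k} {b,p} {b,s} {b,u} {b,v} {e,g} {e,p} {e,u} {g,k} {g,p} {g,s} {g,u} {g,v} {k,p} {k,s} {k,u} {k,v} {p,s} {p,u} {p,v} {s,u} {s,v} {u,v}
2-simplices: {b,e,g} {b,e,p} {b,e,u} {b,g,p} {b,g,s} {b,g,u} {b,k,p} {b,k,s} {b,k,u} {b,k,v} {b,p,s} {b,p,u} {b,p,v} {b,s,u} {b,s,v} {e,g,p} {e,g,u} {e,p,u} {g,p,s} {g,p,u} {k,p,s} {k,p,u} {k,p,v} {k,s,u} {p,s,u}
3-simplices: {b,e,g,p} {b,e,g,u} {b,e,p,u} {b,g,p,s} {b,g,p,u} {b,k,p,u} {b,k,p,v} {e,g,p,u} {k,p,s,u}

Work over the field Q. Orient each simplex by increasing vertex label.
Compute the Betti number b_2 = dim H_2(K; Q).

n_0=8 n_1=25 n_2=25 n_3=9  [Q]
∂1: piv[be,bg,bk,bp,bs,bu,bv] rk=7  ker:eg,ep,eu,gk,gp,gs,gu,gv,kp,ks,ku,kv,ps,pu,pv,su,sv,uv
∂2: piv[beg,bep,beu,bgp,bgs,bgu,bkp,bks,bku,bkv,bps,bpu,bpv,bsu,bsv] rk=15  ker:egp,egu,epu,gps,gpu,kps,kpu,kpv,ksu,psu
∂3: piv[begp,begu,bepu,bgps,bgpu,bkpu,bkpv,kpsu] rk=8  ker:egpu
b_2=(25−15)−8=2

b_2=2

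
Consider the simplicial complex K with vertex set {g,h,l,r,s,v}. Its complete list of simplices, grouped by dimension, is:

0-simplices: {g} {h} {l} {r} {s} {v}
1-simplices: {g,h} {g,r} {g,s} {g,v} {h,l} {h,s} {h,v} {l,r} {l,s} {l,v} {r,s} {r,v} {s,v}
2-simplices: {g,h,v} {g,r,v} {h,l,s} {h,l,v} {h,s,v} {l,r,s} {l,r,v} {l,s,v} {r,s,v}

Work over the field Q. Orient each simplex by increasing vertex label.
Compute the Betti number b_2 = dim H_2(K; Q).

n_0=6 n_1=13 n_2=9  [Q]
∂1: piv[gh,gr,gs,gv,hl] rk=5  ker:hs,hv,lr,ls,lv,rs,rv,sv
∂2: piv[ghv,grv,hls,hlv,hsv,lrs,lrv] rk=7  ker:lsv,rsv
b_2=(9−7)−0=2

b_2=2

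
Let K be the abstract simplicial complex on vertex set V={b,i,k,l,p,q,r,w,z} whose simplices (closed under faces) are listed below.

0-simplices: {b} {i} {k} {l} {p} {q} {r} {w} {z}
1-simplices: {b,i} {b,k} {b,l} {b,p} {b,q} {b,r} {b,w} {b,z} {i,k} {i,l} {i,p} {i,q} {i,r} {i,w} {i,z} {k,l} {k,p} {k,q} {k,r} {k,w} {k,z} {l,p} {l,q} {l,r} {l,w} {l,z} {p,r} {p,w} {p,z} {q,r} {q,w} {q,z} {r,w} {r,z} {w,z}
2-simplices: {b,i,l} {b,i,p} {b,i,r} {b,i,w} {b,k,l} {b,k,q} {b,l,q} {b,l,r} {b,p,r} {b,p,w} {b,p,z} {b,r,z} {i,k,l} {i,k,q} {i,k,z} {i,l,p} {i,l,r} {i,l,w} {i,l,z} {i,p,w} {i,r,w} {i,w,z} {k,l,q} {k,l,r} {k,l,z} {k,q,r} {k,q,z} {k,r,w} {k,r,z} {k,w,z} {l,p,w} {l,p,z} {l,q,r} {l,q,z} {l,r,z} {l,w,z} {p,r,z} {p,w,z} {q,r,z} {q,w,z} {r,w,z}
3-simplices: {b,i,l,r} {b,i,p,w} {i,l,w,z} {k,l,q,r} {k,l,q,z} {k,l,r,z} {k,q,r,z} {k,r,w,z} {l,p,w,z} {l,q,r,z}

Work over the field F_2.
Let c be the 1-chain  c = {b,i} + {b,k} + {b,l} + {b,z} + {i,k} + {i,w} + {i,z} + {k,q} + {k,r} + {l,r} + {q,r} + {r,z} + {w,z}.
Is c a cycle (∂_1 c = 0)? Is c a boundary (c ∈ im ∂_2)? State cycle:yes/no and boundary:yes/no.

n_0=9 n_1=35 n_2=41 n_3=10  [Z2]
∂1: piv[bi,bk,bl,bp,bq,br,bw,bz] rk=8  ker:ik,il,ip,iq,ir,iw,iz,kl,kp,kq,kr,kw,kz,lp,lq,lr,lw,lz,pr,pw,pz,qr,qw,qz,rw,rz,wz
∂2: piv[bil,bip,bir,biw,bkl,bkq,blq,blr,bpr,bpw,bpz,brz,ikl,ikq,ikz,ilp,ilw,ilz,irw,iwz,klr,kqr,kqz,krw,krz,qwz] rk=26  ker:ilr,ipw,klq,klz,kwz,lpw,lpz,lqr,lqz,lrz,lwz,prz,pwz,qrz,rwz
∂3: piv[bilr,bipw,ilwz,klqr,klqz,klrz,kqrz,krwz,lpwz] rk=9  ker:lqrz
∂1c = 0
c vs im∂2: reduces to 0 ⇒ boundary

cycle:yes boundary:yes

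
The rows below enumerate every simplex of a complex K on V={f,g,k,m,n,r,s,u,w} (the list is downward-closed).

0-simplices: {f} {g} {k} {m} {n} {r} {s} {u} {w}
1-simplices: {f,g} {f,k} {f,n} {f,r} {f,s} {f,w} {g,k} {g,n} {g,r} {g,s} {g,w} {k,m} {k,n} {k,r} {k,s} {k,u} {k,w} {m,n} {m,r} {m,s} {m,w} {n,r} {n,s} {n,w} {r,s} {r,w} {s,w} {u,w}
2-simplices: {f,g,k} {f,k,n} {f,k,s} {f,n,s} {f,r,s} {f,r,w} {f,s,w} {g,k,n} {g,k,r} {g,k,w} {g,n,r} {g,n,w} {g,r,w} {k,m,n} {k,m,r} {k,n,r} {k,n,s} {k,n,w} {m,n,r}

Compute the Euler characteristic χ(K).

n_0=9 n_1=28 n_2=19
χ=+9−28+19=0

χ(K)=0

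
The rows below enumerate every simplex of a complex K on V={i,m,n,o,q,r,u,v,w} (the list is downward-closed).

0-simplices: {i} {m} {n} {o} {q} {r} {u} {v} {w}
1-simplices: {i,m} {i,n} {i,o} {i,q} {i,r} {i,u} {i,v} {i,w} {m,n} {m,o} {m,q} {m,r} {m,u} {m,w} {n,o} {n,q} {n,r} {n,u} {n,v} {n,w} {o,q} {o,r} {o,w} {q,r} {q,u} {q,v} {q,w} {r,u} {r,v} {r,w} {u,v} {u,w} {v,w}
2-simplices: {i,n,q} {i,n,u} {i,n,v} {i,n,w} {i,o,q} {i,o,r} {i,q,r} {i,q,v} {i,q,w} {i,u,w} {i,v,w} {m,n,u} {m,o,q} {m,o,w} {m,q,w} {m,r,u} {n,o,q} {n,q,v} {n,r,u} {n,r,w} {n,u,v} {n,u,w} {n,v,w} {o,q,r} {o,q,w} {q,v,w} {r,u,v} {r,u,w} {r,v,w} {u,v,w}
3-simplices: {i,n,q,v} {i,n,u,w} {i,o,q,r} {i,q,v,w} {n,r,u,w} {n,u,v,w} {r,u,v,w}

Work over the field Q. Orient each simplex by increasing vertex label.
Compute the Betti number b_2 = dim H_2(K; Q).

b_2=2

n_0=9 n_1=33 n_2=30 n_3=7  [Q]
∂1: piv[im,in,io,iq,ir,iu,iv,iw] rk=8  ker:mn,mo,mq,mr,mu,mw,no,nq,nr,nu,nv,nw,oq,or,ow,qr,qu,qv,qw,ru,rv,rw,uv,uw,vw
∂2: piv[inq,inu,inv,inw,ioq,ior,iqr,iqv,iqw,iuw,ivw,mnu,moq,mow,mqw,mru,noq,nru,nrw,nuv,ruv] rk=21  ker:nqv,nuw,nvw,oqr,oqw,qvw,ruw,rvw,uvw
∂3: piv[inqv,inuw,ioqr,iqvw,nruw,nuvw,ruvw] rk=7
b_2=(30−21)−7=2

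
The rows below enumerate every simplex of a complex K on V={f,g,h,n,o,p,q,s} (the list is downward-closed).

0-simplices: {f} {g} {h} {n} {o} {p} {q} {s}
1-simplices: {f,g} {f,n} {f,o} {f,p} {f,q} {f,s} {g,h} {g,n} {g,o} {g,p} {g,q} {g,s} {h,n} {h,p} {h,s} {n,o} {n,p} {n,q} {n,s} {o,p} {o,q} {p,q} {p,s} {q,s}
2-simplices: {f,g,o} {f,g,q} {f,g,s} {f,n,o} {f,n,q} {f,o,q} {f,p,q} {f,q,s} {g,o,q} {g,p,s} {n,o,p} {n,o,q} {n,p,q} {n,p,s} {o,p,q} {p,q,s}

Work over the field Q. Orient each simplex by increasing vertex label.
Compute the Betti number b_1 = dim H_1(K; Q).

b_1=4

n_0=8 n_1=24 n_2=16  [Q]
∂1: piv[fg,fn,fo,fp,fq,fs,gh] rk=7  ker:gn,go,gp,gq,gs,hn,hp,hs,no,np,nq,ns,op,oq,pq,ps,qs
∂2: piv[fgo,fgq,fgs,fno,fnq,foq,fpq,fqs,gps,nop,npq,nps,pqs] rk=13  ker:goq,noq,opq
b_1=(24−7)−13=4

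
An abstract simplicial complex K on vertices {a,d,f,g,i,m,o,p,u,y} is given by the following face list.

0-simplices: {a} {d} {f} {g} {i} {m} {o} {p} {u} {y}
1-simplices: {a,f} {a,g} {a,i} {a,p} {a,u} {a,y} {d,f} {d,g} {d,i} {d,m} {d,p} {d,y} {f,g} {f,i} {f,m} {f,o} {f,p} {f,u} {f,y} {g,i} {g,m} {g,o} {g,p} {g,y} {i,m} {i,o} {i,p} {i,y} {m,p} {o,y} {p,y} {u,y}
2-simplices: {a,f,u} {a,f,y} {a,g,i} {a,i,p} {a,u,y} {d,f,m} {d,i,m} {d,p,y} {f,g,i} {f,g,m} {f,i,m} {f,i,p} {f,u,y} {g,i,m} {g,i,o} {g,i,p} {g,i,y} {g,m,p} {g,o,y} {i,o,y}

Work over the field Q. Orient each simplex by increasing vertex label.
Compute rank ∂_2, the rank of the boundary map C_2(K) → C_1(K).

rank∂_2=17

n_0=10 n_1=32 n_2=20  [Q]
∂1: piv[af,ag,ai,ap,au,ay,df,dm,fo] rk=9  ker:dg,di,dp,dy,fg,fi,fm,fp,fu,fy,gi,gm,go,gp,gy,im,io,ip,iy,mp,oy,py,uy
∂2: piv[afu,afy,agi,aip,auy,dfm,dim,dpy,fgi,fgm,fim,fip,gio,gip,giy,gmp,goy] rk=17  ker:fuy,gim,ioy
rk∂_2=17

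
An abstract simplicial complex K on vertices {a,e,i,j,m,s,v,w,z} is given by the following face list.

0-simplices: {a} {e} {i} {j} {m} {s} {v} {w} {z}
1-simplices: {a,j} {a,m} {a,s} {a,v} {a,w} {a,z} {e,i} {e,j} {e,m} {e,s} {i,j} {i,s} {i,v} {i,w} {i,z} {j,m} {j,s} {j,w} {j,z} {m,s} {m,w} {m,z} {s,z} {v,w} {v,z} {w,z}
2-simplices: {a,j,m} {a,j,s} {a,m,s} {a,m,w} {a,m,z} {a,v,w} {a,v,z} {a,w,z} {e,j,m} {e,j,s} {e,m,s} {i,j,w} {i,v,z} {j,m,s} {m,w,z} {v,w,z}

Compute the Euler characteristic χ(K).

χ(K)=-1

n_0=9 n_1=26 n_2=16
χ=+9−26+16=-1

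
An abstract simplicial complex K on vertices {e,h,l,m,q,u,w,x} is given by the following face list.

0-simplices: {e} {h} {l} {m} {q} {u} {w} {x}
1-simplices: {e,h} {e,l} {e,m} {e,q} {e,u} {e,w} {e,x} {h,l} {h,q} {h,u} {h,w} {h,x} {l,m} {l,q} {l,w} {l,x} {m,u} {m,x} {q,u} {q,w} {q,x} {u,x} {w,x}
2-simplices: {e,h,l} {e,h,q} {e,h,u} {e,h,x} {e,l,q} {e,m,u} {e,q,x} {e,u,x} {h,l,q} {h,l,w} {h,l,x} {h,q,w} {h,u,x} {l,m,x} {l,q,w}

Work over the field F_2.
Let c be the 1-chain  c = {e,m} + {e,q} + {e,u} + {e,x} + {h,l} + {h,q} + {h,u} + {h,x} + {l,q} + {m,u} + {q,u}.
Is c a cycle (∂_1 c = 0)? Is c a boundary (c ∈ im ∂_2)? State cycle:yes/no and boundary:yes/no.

n_0=8 n_1=23 n_2=15  [Z2]
∂1: piv[eh,el,em,eq,eu,ew,ex] rk=7  ker:hl,hq,hu,hw,hx,lm,lq,lw,lx,mu,mx,qu,qw,qx,ux,wx
∂2: piv[ehl,ehq,ehu,ehx,elq,emu,eqx,eux,hlw,hlx,hqw,lmx] rk=12  ker:hlq,hux,lqw
∂1c = 0
c vs im∂2: residual ≠ 0 ⇒ not boundary

cycle:yes boundary:no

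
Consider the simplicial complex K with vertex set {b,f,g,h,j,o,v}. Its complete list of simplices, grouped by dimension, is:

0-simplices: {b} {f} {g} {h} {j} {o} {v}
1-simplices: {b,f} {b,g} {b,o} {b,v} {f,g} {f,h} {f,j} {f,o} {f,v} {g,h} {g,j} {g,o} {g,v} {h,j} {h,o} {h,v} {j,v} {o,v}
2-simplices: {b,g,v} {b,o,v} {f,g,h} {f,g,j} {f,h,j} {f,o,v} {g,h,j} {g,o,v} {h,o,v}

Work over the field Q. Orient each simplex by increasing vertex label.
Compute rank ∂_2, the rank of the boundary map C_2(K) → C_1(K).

rank∂_2=8

n_0=7 n_1=18 n_2=9  [Q]
∂1: piv[bf,bg,bo,bv,fh,fj] rk=6  ker:fg,fo,fv,gh,gj,go,gv,hj,ho,hv,jv,ov
∂2: piv[bgv,bov,fgh,fgj,fhj,fov,gov,hov] rk=8  ker:ghj
rk∂_2=8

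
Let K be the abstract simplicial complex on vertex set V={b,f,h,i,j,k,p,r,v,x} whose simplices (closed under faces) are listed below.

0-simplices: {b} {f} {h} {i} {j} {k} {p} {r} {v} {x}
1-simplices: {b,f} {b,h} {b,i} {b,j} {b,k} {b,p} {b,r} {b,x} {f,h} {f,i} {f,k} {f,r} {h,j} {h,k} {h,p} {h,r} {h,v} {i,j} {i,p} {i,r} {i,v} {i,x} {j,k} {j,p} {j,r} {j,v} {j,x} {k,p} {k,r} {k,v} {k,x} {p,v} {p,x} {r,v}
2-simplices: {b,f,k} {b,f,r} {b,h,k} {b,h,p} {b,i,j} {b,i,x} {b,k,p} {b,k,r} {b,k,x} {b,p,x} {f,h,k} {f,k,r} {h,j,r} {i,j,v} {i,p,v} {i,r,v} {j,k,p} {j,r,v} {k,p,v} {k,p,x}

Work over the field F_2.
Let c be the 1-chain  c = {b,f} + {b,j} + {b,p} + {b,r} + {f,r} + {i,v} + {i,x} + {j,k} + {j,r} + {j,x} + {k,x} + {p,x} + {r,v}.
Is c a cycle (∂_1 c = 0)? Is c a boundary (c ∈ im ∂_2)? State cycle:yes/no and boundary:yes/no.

cycle:yes boundary:no

n_0=10 n_1=34 n_2=20  [Z2]
∂1: piv[bf,bh,bi,bj,bk,bp,br,bx,hv] rk=9  ker:fh,fi,fk,fr,hj,hk,hp,hr,ij,ip,ir,iv,ix,jk,jp,jr,jv,jx,kp,kr,kv,kx,pv,px,rv
∂2: piv[bfk,bfr,bhk,bhp,bij,bix,bkp,bkr,bkx,bpx,fhk,hjr,ijv,ipv,irv,jkp,jrv,kpv] rk=18  ker:fkr,kpx
∂1c = 0
c vs im∂2: residual ≠ 0 ⇒ not boundary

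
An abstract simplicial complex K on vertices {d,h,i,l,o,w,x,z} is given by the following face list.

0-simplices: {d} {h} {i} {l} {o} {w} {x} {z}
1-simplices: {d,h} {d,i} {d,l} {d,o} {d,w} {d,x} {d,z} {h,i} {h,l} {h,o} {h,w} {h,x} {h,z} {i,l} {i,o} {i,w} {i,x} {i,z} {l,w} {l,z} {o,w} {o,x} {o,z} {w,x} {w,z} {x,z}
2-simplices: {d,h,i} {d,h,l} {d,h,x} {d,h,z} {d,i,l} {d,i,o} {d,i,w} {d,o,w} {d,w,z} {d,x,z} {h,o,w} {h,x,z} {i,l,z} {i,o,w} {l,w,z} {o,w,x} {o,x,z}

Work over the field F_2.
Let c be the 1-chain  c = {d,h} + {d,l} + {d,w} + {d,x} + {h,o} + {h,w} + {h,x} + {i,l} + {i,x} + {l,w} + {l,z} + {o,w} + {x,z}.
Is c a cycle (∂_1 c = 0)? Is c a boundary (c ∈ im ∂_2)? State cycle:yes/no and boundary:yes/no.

n_0=8 n_1=26 n_2=17  [Z2]
∂1: piv[dh,di,dl,do,dw,dx,dz] rk=7  ker:hi,hl,ho,hw,hx,hz,il,io,iw,ix,iz,lw,lz,ow,ox,oz,wx,wz,xz
∂2: piv[dhi,dhl,dhx,dhz,dil,dio,diw,dow,dwz,dxz,how,ilz,lwz,owx,oxz] rk=15  ker:hxz,iow
∂1c = 0
c vs im∂2: residual ≠ 0 ⇒ not boundary

cycle:yes boundary:no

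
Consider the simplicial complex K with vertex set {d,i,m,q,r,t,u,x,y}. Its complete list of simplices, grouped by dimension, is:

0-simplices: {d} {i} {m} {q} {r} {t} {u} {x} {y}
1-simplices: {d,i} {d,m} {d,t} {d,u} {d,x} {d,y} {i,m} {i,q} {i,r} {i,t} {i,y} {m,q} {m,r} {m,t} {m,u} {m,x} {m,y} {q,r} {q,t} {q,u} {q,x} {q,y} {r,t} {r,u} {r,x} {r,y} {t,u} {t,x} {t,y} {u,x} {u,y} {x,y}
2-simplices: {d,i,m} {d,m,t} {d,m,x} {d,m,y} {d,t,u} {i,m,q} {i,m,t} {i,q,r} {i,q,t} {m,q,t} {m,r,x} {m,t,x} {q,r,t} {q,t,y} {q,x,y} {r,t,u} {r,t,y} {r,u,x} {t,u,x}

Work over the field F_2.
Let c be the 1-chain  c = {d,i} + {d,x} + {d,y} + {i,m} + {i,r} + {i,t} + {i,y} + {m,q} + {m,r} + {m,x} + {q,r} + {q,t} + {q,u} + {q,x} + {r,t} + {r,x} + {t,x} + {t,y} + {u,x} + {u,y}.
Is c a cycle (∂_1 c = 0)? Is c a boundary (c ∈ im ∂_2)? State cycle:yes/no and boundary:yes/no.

n_0=9 n_1=32 n_2=19  [Z2]
∂1: piv[di,dm,dt,du,dx,dy,iq,ir] rk=8  ker:im,it,iy,mq,mr,mt,mu,mx,my,qr,qt,qu,qx,qy,rt,ru,rx,ry,tu,tx,ty,ux,uy,xy
∂2: piv[dim,dmt,dmx,dmy,dtu,imq,imt,iqr,iqt,mrx,mtx,qrt,qty,qxy,rtu,rty,rux,tux] rk=18  ker:mqt
∂1c = {d} + {i} + {q} + {r} + {t} + {u}

cycle:no boundary:no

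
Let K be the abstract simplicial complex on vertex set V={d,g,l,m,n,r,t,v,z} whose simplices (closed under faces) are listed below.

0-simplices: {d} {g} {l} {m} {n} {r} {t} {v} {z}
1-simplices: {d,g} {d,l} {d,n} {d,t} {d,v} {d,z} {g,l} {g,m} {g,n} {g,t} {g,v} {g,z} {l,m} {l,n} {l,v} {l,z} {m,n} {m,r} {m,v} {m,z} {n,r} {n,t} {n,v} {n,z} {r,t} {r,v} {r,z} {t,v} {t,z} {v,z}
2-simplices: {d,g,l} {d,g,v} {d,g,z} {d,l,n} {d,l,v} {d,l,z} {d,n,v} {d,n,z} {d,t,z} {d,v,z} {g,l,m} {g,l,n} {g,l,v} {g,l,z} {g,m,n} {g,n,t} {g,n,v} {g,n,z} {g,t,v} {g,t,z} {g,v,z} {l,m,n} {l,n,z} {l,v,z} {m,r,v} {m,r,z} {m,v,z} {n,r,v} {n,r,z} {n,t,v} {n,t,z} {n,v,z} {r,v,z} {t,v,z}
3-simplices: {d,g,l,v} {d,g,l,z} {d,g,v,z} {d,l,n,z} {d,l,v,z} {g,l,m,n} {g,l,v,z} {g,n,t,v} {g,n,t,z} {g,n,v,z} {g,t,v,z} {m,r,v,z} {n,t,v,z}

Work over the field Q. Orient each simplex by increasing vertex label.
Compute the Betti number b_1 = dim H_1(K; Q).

b_1=2

n_0=9 n_1=30 n_2=34 n_3=13  [Q]
∂1: piv[dg,dl,dn,dt,dv,dz,gm,mr] rk=8  ker:gl,gn,gt,gv,gz,lm,ln,lv,lz,mn,mv,mz,nr,nt,nv,nz,rt,rv,rz,tv,tz,vz
∂2: piv[dgl,dgv,dgz,dln,dlv,dlz,dnv,dnz,dtz,dvz,glm,gln,gmn,gnt,gtv,gtz,mrv,mrz,mvz,nrv] rk=20  ker:glv,glz,gnv,gnz,gvz,lmn,lnz,lvz,nrz,ntv,ntz,nvz,rvz,tvz
∂3: piv[dglv,dglz,dgvz,dlnz,dlvz,glmn,gntv,gntz,gnvz,gtvz,mrvz] rk=11  ker:glvz,ntvz
b_1=(30−8)−20=2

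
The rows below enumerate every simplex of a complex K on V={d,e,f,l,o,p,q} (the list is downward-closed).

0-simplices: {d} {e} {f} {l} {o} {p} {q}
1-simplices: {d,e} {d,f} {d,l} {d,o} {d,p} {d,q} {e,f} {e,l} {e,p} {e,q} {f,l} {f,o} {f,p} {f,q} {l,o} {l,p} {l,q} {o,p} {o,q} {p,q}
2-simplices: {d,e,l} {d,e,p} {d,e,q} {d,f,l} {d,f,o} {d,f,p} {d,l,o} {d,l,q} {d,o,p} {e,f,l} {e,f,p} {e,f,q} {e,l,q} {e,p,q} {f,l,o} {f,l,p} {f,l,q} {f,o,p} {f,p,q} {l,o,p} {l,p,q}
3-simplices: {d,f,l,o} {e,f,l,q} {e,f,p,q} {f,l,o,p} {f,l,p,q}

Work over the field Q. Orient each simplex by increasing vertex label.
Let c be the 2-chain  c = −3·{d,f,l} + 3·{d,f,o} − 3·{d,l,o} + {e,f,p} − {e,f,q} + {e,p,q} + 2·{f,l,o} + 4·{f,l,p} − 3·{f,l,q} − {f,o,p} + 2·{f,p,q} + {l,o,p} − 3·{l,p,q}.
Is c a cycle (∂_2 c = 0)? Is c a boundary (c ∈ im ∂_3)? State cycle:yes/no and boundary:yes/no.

cycle:yes boundary:yes

n_0=7 n_1=20 n_2=21 n_3=5  [Q]
∂1: piv[de,df,dl,do,dp,dq] rk=6  ker:ef,el,ep,eq,fl,fo,fp,fq,lo,lp,lq,op,oq,pq
∂2: piv[del,dep,deq,dfl,dfo,dfp,dlo,dlq,dop,efl,efq,epq,flp] rk=13  ker:efp,elq,flo,flq,fop,fpq,lop,lpq
∂3: piv[dflo,eflq,efpq,flop,flpq] rk=5
∂2c = 0
c vs im∂3: reduces to 0 ⇒ boundary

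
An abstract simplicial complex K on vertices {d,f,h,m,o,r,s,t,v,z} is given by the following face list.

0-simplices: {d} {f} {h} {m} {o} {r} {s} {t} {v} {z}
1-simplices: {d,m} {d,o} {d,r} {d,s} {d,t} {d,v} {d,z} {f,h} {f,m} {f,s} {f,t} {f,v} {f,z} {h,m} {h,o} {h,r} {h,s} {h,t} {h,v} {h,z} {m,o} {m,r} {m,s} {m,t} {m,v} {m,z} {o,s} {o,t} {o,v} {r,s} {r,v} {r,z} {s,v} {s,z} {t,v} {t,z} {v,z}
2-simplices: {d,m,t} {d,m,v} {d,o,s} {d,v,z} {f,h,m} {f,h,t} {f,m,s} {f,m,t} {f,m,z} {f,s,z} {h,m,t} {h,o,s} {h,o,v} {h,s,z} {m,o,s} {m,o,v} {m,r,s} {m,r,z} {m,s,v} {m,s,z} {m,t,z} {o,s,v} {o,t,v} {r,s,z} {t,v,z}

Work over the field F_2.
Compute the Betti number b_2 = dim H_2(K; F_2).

b_2=4

n_0=10 n_1=37 n_2=25  [Z2]
∂1: piv[dm,do,dr,ds,dt,dv,dz,fh,fm] rk=9  ker:fs,ft,fv,fz,hm,ho,hr,hs,ht,hv,hz,mo,mr,ms,mt,mv,mz,os,ot,ov,rs,rv,rz,sv,sz,tv,tz,vz
∂2: piv[dmt,dmv,dos,dvz,fhm,fht,fms,fmt,fmz,fsz,hos,hov,hsz,mos,mov,mrs,mrz,msv,mtz,otv,tvz] rk=21  ker:hmt,msz,osv,rsz
b_2=(25−21)−0=4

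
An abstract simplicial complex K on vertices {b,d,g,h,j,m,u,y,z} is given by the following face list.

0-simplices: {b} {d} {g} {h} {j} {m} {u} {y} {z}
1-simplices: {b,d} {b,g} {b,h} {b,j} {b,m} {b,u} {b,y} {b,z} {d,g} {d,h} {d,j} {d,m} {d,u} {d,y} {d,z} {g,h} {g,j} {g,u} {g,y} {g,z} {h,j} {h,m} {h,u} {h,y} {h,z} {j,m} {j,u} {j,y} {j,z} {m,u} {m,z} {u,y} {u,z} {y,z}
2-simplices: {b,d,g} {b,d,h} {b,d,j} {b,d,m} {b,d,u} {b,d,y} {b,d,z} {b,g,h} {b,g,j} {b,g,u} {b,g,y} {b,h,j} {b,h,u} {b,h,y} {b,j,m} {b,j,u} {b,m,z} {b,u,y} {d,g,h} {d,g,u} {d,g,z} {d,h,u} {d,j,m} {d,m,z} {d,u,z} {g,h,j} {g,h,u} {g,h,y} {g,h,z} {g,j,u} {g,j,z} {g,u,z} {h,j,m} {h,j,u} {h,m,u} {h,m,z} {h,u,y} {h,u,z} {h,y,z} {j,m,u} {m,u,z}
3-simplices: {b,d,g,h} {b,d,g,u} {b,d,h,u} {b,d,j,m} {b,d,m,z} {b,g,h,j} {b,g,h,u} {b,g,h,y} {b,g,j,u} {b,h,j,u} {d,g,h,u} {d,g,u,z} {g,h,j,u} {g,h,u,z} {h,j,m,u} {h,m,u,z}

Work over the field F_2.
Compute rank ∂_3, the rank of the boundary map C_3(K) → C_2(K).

n_0=9 n_1=34 n_2=41 n_3=16  [Z2]
∂1: piv[bd,bg,bh,bj,bm,bu,by,bz] rk=8  ker:dg,dh,dj,dm,du,dy,dz,gh,gj,gu,gy,gz,hj,hm,hu,hy,hz,jm,ju,jy,jz,mu,mz,uy,uz,yz
∂2: piv[bdg,bdh,bdj,bdm,bdu,bdy,bdz,bgh,bgj,bgu,bgy,bhj,bhu,bhy,bjm,bju,bmz,buy,dgz,duz,ghz,gjz,hjm,hmu,hyz] rk=25  ker:dgh,dgu,dhu,djm,dmz,ghj,ghu,ghy,gju,guz,hju,hmz,huy,huz,jmu,muz
∂3: piv[bdgh,bdgu,bdhu,bdjm,bdmz,bghj,bghu,bghy,bgju,bhju,dguz,ghuz,hjmu,hmuz] rk=14  ker:dghu,ghju
rk∂_3=14

rank∂_3=14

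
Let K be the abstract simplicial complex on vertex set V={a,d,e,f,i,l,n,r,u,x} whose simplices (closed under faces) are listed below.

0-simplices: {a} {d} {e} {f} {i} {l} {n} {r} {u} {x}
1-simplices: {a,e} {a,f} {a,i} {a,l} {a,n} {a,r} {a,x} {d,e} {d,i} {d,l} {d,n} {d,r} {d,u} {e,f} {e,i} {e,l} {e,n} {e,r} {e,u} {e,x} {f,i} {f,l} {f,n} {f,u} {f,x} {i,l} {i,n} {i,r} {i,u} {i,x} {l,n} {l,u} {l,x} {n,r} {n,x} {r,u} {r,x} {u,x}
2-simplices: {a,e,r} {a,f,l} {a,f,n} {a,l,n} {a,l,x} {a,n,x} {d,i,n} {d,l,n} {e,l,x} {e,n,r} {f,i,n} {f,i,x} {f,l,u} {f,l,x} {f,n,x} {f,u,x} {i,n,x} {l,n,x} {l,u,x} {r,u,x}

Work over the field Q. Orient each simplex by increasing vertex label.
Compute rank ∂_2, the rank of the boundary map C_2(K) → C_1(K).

rank∂_2=16

n_0=10 n_1=38 n_2=20  [Q]
∂1: piv[ae,af,ai,al,an,ar,ax,de,du] rk=9  ker:di,dl,dn,dr,ef,ei,el,en,er,eu,ex,fi,fl,fn,fu,fx,il,in,ir,iu,ix,ln,lu,lx,nr,nx,ru,rx,ux
∂2: piv[aer,afl,afn,aln,alx,anx,din,dln,elx,enr,fin,fix,flu,flx,fux,rux] rk=16  ker:fnx,inx,lnx,lux
rk∂_2=16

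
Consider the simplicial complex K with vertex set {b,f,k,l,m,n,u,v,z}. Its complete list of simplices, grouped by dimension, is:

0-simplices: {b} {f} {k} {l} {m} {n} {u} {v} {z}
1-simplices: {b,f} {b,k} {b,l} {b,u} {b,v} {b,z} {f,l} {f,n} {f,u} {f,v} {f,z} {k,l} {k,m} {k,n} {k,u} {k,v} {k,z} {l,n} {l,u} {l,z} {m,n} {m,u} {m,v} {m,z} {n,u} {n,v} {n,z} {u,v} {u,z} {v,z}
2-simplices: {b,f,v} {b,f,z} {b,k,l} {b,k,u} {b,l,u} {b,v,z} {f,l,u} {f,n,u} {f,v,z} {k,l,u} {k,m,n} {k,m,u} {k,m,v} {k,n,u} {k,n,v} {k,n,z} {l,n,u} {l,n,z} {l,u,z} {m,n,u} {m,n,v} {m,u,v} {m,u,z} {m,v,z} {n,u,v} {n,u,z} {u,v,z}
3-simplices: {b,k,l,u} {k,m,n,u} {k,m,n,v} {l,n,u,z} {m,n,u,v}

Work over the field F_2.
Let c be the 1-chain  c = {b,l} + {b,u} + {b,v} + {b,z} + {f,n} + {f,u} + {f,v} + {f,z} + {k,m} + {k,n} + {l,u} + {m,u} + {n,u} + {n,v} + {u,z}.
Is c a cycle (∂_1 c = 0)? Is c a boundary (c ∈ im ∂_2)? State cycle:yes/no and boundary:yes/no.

n_0=9 n_1=30 n_2=27 n_3=5  [Z2]
∂1: piv[bf,bk,bl,bu,bv,bz,fn,km] rk=8  ker:fl,fu,fv,fz,kl,kn,ku,kv,kz,ln,lu,lz,mn,mu,mv,mz,nu,nv,nz,uv,uz,vz
∂2: piv[bfv,bfz,bkl,bku,blu,bvz,flu,fnu,kmn,kmu,kmv,knu,knv,knz,lnu,lnz,luz,muv,muz,mvz] rk=20  ker:fvz,klu,mnu,mnv,nuv,nuz,uvz
∂3: piv[bklu,kmnu,kmnv,lnuz,mnuv] rk=5
∂1c = {v} + {z}

cycle:no boundary:no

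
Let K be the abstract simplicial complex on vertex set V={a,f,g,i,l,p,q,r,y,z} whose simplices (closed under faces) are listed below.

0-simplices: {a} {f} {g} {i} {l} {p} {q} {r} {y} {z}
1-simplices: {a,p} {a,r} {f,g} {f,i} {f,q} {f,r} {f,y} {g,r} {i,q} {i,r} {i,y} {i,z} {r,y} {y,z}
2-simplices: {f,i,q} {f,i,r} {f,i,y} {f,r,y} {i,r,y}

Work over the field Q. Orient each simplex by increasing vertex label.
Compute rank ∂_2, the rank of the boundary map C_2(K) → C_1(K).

rank∂_2=4

n_0=10 n_1=14 n_2=5  [Q]
∂1: piv[ap,ar,fg,fi,fq,fr,fy,iz] rk=8  ker:gr,iq,ir,iy,ry,yz
∂2: piv[fiq,fir,fiy,fry] rk=4  ker:iry
rk∂_2=4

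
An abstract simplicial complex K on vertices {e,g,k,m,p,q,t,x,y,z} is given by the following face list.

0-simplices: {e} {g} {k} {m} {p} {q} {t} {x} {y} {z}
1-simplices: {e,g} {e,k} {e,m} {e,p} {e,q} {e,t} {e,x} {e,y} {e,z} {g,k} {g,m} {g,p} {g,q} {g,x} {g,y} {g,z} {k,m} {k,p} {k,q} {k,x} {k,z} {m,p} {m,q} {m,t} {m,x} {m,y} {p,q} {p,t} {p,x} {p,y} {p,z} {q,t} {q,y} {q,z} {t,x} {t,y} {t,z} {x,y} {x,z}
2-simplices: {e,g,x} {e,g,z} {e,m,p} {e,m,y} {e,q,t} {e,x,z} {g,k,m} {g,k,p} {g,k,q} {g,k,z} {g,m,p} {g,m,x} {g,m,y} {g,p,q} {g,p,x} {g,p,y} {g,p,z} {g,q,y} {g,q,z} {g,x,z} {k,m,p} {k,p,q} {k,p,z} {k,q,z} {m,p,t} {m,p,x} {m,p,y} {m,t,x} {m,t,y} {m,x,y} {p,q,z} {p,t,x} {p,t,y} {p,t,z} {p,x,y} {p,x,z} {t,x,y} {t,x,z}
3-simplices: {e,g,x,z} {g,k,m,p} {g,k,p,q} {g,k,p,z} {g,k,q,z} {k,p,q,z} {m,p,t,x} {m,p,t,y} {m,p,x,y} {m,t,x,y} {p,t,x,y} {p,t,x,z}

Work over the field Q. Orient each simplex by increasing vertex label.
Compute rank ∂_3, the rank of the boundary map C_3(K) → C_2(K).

rank∂_3=11

n_0=10 n_1=39 n_2=38 n_3=12  [Q]
∂1: piv[eg,ek,em,ep,eq,et,ex,ey,ez] rk=9  ker:gk,gm,gp,gq,gx,gy,gz,km,kp,kq,kx,kz,mp,mq,mt,mx,my,pq,pt,px,py,pz,qt,qy,qz,tx,ty,tz,xy,xz
∂2: piv[egx,egz,emp,emy,eqt,exz,gkm,gkp,gkq,gkz,gmp,gmx,gmy,gpq,gpx,gpy,gpz,gqy,gqz,mpt,mtx,mty,mxy,ptz] rk=24  ker:gxz,kmp,kpq,kpz,kqz,mpx,mpy,pqz,ptx,pty,pxy,pxz,txy,txz
∂3: piv[egxz,gkmp,gkpq,gkpz,gkqz,kpqz,mptx,mpty,mpxy,mtxy,ptxz] rk=11  ker:ptxy
rk∂_3=11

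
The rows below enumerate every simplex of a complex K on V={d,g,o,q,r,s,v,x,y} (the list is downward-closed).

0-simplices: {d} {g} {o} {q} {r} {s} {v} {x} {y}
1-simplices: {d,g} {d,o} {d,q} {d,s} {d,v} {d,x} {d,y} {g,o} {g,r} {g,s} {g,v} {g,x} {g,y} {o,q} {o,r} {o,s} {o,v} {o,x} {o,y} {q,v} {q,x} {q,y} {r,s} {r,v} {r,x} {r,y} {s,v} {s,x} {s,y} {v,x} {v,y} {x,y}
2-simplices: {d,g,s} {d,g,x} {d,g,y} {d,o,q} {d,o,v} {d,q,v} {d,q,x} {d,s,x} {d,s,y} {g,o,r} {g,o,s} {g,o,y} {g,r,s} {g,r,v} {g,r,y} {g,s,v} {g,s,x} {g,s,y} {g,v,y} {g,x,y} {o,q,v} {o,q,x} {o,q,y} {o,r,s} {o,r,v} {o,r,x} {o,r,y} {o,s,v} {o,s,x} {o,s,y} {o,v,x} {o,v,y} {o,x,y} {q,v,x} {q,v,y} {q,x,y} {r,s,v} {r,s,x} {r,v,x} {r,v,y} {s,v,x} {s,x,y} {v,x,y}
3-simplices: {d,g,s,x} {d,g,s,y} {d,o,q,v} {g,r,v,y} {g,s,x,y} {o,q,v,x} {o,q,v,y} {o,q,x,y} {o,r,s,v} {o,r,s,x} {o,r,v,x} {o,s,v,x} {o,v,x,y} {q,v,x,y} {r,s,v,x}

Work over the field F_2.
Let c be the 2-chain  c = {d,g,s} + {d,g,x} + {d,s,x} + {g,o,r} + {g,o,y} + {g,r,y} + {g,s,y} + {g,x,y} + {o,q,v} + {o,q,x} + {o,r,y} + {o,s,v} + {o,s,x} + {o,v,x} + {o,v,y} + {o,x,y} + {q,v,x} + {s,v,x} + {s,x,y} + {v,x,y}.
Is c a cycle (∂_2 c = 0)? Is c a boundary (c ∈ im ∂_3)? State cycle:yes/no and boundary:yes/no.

cycle:yes boundary:no

n_0=9 n_1=32 n_2=43 n_3=15  [Z2]
∂1: piv[dg,do,dq,ds,dv,dx,dy,gr] rk=8  ker:go,gs,gv,gx,gy,oq,or,os,ov,ox,oy,qv,qx,qy,rs,rv,rx,ry,sv,sx,sy,vx,vy,xy
∂2: piv[dgs,dgx,dgy,doq,dov,dqv,dqx,dsx,dsy,gor,gos,goy,grs,grv,gry,gsv,gvy,gxy,oqx,oqy,orv,orx,osx,ovx] rk=24  ker:gsx,gsy,oqv,ors,ory,osv,osy,ovy,oxy,qvx,qvy,qxy,rsv,rsx,rvx,rvy,svx,sxy,vxy
∂3: piv[dgsx,dgsy,doqv,grvy,gsxy,oqvx,oqvy,oqxy,orsv,orsx,orvx,osvx,ovxy] rk=13  ker:qvxy,rsvx
∂2c = 0
c vs im∂3: residual ≠ 0 ⇒ not boundary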